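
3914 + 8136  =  12050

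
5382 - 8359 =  - 2977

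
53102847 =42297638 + 10805209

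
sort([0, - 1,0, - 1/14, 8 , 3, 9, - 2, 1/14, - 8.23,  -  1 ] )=[ - 8.23, - 2  ,-1, - 1  , - 1/14, 0, 0, 1/14, 3, 8,  9 ] 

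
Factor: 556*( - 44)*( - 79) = 1932656=   2^4*11^1*79^1*139^1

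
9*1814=16326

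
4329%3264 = 1065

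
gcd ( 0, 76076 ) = 76076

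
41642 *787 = 32772254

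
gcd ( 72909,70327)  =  1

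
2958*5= 14790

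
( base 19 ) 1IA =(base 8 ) 1311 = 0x2C9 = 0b1011001001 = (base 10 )713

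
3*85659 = 256977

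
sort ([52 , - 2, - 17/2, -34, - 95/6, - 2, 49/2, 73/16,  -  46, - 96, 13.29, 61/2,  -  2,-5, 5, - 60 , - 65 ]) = [  -  96, - 65,-60,- 46, - 34, - 95/6, - 17/2,-5, - 2, - 2,-2, 73/16, 5,13.29,49/2,61/2,52 ]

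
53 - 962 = - 909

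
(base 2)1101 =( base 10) 13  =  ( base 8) 15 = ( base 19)D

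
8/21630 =4/10815= 0.00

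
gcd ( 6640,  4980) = 1660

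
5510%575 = 335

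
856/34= 428/17 = 25.18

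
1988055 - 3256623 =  - 1268568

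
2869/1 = 2869 = 2869.00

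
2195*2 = 4390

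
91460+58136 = 149596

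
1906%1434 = 472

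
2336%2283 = 53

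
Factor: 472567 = 61^2*127^1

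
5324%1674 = 302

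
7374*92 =678408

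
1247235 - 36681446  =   - 35434211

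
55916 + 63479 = 119395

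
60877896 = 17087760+43790136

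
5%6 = 5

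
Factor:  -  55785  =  - 3^1*5^1*3719^1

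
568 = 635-67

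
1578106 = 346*4561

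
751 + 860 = 1611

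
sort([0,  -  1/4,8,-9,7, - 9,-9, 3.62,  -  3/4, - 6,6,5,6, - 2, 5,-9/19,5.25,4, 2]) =[ - 9 ,  -  9, - 9, - 6, - 2,-3/4,-9/19, - 1/4, 0, 2,3.62, 4,5, 5, 5.25, 6, 6, 7, 8]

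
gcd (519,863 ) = 1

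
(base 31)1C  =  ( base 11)3a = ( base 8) 53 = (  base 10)43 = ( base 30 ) 1D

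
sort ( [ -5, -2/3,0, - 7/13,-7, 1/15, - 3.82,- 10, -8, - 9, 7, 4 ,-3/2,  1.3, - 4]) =[ - 10, - 9, - 8,  -  7, - 5,-4,-3.82,-3/2, - 2/3, -7/13, 0,1/15 , 1.3, 4, 7] 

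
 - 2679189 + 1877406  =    -  801783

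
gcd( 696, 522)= 174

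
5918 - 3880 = 2038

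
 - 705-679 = - 1384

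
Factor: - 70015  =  - 5^1* 11^1*19^1*67^1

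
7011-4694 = 2317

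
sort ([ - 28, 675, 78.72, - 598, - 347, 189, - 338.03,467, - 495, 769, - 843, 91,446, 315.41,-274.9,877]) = [ - 843, - 598, - 495, - 347, - 338.03, - 274.9, - 28, 78.72,91, 189, 315.41, 446,467,675, 769,877 ] 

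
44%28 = 16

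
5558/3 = 5558/3 = 1852.67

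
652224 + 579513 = 1231737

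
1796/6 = 299 + 1/3 = 299.33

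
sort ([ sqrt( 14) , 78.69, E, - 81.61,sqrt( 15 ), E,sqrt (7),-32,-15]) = [ - 81.61, - 32,  -  15,  sqrt( 7),E,  E, sqrt( 14), sqrt(15),78.69]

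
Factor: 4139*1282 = 5306198 = 2^1*641^1*4139^1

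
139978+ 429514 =569492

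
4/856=1/214 = 0.00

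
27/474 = 9/158 = 0.06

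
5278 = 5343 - 65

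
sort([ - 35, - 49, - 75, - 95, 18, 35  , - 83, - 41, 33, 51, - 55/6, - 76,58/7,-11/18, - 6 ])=[-95,  -  83,-76, - 75, - 49, - 41,- 35, - 55/6, - 6, - 11/18 , 58/7,18, 33,  35 , 51]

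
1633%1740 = 1633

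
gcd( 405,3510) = 135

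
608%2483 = 608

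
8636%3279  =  2078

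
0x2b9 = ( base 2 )1010111001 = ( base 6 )3121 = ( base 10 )697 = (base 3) 221211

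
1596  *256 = 408576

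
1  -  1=0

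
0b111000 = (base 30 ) 1Q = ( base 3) 2002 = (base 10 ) 56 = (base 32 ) 1O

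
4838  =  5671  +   -833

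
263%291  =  263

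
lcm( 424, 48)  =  2544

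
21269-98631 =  - 77362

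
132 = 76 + 56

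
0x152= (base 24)E2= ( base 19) HF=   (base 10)338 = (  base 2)101010010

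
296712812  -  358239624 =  - 61526812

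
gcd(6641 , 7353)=1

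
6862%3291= 280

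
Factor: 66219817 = 66219817^1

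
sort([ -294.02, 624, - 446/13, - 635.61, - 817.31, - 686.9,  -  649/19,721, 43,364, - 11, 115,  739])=[- 817.31, - 686.9, - 635.61, - 294.02, - 446/13, - 649/19, - 11,43,115,364 , 624,  721, 739 ] 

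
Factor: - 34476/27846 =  - 2^1 *3^( - 1) * 7^ ( - 1)*13^1 = - 26/21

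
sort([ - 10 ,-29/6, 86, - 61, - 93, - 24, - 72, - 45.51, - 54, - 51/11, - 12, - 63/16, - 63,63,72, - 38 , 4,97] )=[  -  93 ,  -  72, - 63,-61,  -  54, - 45.51, - 38,  -  24, - 12, - 10,- 29/6, - 51/11,- 63/16,  4,63,72 , 86,97] 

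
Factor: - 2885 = -5^1*577^1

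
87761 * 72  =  6318792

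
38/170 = 19/85 = 0.22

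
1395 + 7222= 8617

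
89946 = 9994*9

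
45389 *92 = 4175788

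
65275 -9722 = 55553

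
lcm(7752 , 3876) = 7752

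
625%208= 1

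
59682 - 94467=- 34785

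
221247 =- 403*(-549)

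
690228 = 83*8316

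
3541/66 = 3541/66= 53.65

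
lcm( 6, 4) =12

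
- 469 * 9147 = - 4289943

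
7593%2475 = 168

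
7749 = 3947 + 3802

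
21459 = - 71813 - -93272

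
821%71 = 40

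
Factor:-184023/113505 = -381/235 = -3^1*5^( - 1 ) * 47^( - 1 )*127^1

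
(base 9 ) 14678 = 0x2732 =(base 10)10034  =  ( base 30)B4E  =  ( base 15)2e8e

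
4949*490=2425010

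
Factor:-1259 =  - 1259^1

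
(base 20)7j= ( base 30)59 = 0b10011111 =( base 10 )159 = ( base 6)423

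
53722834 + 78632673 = 132355507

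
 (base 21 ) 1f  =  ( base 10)36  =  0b100100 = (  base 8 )44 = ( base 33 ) 13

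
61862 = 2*30931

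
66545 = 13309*5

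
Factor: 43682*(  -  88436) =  - 2^3*21841^1*22109^1 = - 3863061352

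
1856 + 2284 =4140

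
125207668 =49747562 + 75460106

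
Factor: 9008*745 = 6710960 = 2^4 * 5^1 * 149^1*563^1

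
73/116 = 73/116 = 0.63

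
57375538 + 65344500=122720038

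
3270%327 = 0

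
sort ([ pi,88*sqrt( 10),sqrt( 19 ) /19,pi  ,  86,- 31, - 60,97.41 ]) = [-60, - 31, sqrt( 19 )/19, pi, pi, 86 , 97.41,88 * sqrt( 10)]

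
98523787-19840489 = 78683298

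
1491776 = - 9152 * ( - 163)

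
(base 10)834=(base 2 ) 1101000010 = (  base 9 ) 1126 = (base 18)2a6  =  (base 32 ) Q2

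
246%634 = 246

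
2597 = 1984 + 613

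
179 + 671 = 850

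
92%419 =92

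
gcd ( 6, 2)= 2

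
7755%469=251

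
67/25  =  2 + 17/25 =2.68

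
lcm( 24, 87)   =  696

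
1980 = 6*330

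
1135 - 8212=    - 7077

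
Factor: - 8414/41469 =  - 2^1*3^ ( - 1 ) * 7^1*23^( - 1) = -14/69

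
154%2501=154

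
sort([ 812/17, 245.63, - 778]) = [ - 778,812/17 , 245.63 ] 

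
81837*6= 491022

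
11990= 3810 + 8180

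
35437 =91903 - 56466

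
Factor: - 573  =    -  3^1*191^1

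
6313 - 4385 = 1928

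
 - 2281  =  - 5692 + 3411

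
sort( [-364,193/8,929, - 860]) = [-860,- 364,  193/8, 929] 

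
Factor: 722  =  2^1*19^2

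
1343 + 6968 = 8311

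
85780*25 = 2144500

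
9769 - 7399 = 2370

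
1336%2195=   1336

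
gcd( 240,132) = 12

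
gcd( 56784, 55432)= 1352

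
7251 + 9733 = 16984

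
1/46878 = 1/46878 = 0.00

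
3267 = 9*363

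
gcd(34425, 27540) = 6885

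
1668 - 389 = 1279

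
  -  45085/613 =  - 45085/613 = - 73.55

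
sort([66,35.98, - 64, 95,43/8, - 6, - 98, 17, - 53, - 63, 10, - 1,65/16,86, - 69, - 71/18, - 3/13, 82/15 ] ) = [ - 98 , - 69, - 64, - 63, - 53, - 6, - 71/18,-1, - 3/13,65/16,43/8,  82/15,10,17, 35.98,66,86,95 ]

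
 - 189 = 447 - 636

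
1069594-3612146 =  - 2542552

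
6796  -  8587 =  - 1791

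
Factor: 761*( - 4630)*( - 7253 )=25555437790 =2^1 * 5^1 * 463^1*761^1*7253^1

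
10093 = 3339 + 6754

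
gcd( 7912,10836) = 172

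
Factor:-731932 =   -  2^2*41^1*4463^1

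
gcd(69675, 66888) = 2787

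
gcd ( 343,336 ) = 7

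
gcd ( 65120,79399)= 1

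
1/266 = 1/266 = 0.00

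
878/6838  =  439/3419= 0.13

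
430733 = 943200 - 512467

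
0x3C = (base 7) 114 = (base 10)60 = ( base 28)24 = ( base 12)50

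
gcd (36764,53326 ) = 182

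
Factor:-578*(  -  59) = 34102 = 2^1*17^2*59^1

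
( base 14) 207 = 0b110001111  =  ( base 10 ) 399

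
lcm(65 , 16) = 1040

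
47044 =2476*19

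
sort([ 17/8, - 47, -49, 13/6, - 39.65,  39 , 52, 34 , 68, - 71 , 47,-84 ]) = [ - 84, - 71, - 49, - 47,-39.65, 17/8, 13/6,34, 39,  47,52, 68]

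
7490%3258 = 974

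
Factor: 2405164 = 2^2 * 601291^1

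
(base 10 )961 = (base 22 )1lf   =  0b1111000001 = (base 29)144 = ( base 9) 1277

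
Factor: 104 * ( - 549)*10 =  - 2^4*3^2*5^1*13^1*61^1 = -  570960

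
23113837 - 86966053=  - 63852216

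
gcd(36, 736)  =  4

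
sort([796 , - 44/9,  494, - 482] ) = [ - 482, - 44/9,494,  796] 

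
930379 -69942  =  860437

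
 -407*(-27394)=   11149358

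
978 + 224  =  1202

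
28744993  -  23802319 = 4942674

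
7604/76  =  1901/19 = 100.05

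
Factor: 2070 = 2^1*3^2* 5^1*23^1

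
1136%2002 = 1136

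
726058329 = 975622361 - 249564032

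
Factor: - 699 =-3^1*233^1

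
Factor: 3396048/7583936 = 212253/473996= 2^( - 2)*3^1*71^ ( - 1)*139^1*509^1*1669^( - 1 )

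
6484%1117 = 899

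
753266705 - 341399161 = 411867544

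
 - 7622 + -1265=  - 8887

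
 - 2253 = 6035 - 8288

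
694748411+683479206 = 1378227617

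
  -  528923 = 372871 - 901794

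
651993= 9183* 71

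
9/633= 3/211 = 0.01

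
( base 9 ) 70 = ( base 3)2100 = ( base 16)3f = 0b111111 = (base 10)63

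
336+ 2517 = 2853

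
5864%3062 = 2802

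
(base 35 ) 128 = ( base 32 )18n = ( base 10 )1303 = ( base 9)1707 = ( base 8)2427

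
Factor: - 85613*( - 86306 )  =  7388915578= 2^1*11^2*43^1*181^1*3923^1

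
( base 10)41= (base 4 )221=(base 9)45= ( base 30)1b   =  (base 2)101001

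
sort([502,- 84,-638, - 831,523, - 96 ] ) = [ - 831,- 638, - 96, - 84,502,523]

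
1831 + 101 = 1932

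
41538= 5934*7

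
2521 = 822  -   - 1699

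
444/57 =7 + 15/19 = 7.79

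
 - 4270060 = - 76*56185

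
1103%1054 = 49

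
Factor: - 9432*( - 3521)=33210072 =2^3*3^2 * 7^1*131^1 *503^1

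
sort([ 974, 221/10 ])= [221/10,974]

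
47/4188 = 47/4188 = 0.01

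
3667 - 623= 3044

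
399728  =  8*49966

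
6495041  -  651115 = 5843926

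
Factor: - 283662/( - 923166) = 3^2*17^1*103^1*51287^( - 1 ) = 15759/51287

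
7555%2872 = 1811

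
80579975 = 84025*959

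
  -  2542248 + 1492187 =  - 1050061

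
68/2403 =68/2403 = 0.03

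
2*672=1344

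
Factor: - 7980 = - 2^2*3^1 * 5^1*7^1*19^1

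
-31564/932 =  - 7891/233= -33.87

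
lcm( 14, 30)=210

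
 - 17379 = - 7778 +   -  9601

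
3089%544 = 369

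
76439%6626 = 3553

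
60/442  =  30/221   =  0.14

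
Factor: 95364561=3^1*397^1*80071^1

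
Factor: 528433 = 528433^1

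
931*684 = 636804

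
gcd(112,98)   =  14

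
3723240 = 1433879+2289361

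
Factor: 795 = 3^1*5^1*53^1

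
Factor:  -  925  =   - 5^2*  37^1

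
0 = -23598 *0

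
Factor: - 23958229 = -163^1*146983^1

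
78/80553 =26/26851 = 0.00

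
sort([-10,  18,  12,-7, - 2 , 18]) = [- 10, - 7, - 2,12,  18, 18]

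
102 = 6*17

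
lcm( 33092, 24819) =99276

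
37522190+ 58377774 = 95899964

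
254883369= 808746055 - 553862686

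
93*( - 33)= -3069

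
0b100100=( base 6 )100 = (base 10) 36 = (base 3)1100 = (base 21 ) 1F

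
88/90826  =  44/45413 = 0.00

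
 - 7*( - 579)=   4053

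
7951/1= 7951 = 7951.00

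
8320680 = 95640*87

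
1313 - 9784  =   - 8471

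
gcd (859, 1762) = 1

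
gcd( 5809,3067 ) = 1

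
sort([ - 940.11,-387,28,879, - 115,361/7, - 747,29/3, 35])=[ - 940.11, - 747, - 387, - 115,29/3, 28,35, 361/7, 879]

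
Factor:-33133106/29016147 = - 2^1 * 3^ (-1 )*79^( - 1 )*191^( - 1 )* 641^(-1)*16566553^1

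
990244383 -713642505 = 276601878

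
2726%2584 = 142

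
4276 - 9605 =-5329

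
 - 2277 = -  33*69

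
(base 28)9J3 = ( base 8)16647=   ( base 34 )6j9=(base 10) 7591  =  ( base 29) 90M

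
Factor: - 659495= - 5^1*131899^1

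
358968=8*44871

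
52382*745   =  39024590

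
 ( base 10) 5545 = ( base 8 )12651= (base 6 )41401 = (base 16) 15a9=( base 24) 9f1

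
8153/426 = 8153/426 = 19.14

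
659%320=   19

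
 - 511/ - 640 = 511/640 = 0.80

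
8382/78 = 107 + 6/13 = 107.46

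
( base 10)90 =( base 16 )5a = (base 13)6c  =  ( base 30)30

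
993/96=10 + 11/32 = 10.34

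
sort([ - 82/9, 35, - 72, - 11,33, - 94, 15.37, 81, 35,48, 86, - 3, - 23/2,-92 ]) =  [ -94, - 92, - 72, - 23/2, - 11, - 82/9, - 3,15.37,  33 , 35, 35,48, 81,86]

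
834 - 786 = 48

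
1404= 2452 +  - 1048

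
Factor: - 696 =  - 2^3*3^1*29^1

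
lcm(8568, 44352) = 753984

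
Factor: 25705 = 5^1*53^1*97^1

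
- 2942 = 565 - 3507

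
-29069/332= - 88  +  147/332=-87.56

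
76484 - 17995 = 58489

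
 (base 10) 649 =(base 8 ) 1211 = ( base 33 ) JM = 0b1010001001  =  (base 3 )220001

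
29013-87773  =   - 58760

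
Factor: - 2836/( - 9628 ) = 709/2407= 29^( - 1)*83^( - 1)*709^1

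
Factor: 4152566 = 2^1 * 11^1*188753^1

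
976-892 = 84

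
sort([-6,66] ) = [ - 6  ,  66]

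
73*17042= 1244066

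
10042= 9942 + 100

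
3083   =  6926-3843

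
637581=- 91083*(-7) 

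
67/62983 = 67/62983= 0.00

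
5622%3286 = 2336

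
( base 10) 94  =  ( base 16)5E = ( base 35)2o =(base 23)42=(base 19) 4i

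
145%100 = 45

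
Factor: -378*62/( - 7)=3348= 2^2 * 3^3 * 31^1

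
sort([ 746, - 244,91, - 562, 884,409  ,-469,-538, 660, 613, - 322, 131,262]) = [-562 ,-538 , -469, - 322,-244, 91, 131, 262 , 409,613, 660, 746  ,  884 ]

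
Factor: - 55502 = -2^1*27751^1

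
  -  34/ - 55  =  34/55 = 0.62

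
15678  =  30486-14808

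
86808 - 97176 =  - 10368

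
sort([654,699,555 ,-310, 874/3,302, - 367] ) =[ - 367, - 310, 874/3,302, 555, 654, 699]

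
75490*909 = 68620410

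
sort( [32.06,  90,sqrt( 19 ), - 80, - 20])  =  [  -  80, - 20, sqrt(19) , 32.06, 90]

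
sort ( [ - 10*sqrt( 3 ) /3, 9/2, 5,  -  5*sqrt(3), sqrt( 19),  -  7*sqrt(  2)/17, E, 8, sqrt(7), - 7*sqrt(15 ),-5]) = [ - 7*sqrt( 15), - 5 *sqrt(3), - 10 * sqrt(3 )/3, - 5, - 7*sqrt(2 )/17, sqrt(7),  E, sqrt (19 ), 9/2, 5, 8 ] 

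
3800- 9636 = -5836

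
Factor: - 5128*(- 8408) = 2^6*641^1*1051^1=43116224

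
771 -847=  - 76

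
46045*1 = 46045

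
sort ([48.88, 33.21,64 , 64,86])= [33.21, 48.88,64, 64 , 86 ] 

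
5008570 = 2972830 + 2035740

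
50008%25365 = 24643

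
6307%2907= 493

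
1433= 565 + 868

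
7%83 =7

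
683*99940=68259020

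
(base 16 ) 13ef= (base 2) 1001111101111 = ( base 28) 6e7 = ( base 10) 5103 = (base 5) 130403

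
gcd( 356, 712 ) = 356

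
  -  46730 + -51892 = -98622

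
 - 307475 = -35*8785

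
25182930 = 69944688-44761758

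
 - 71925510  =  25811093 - 97736603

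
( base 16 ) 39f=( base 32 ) SV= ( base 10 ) 927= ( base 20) 267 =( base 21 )223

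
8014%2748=2518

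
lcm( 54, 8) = 216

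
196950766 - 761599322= - 564648556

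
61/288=61/288 = 0.21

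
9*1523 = 13707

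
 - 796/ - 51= 796/51=15.61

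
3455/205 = 691/41=16.85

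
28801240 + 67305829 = 96107069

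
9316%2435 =2011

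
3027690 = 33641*90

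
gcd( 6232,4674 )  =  1558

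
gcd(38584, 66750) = 2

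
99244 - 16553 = 82691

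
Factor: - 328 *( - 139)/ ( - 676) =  - 11398/169= - 2^1*13^( - 2 )*41^1*139^1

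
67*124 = 8308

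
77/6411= 77/6411= 0.01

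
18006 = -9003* ( - 2) 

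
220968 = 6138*36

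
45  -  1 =44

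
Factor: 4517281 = 4517281^1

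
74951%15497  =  12963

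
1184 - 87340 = - 86156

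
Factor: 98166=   2^1*3^1 *16361^1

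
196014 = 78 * 2513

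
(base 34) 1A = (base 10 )44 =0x2c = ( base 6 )112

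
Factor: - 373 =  - 373^1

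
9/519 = 3/173 = 0.02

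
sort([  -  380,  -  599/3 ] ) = [-380,  -  599/3 ] 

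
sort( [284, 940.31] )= [284,940.31 ] 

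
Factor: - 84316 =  - 2^2*107^1* 197^1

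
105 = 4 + 101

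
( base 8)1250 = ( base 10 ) 680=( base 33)kk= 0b1010101000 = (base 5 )10210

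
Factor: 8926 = 2^1*4463^1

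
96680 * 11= 1063480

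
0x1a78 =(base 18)12g8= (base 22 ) E00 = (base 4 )1221320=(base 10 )6776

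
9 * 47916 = 431244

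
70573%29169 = 12235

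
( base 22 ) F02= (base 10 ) 7262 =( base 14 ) 290A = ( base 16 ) 1c5e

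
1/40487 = 1/40487 = 0.00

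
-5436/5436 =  -1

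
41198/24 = 20599/12   =  1716.58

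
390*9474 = 3694860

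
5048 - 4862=186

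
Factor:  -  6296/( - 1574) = 4 = 2^2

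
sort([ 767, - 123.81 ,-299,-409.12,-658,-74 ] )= [ - 658, -409.12 ,-299,-123.81,-74,767] 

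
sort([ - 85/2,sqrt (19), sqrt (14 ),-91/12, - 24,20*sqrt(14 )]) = [ -85/2,-24, - 91/12,  sqrt(14 ),sqrt( 19 ), 20*sqrt( 14 )] 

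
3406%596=426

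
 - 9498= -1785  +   - 7713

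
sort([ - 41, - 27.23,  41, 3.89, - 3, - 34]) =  [ - 41,-34, - 27.23, - 3, 3.89,41] 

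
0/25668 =0 = 0.00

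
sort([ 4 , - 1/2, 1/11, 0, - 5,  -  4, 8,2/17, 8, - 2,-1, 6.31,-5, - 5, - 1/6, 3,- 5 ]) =[ - 5 , - 5, - 5,-5,- 4, - 2,-1,-1/2, - 1/6, 0,1/11 , 2/17, 3,4, 6.31,8,8]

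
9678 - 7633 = 2045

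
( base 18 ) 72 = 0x80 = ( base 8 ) 200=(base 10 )128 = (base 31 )44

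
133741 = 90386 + 43355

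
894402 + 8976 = 903378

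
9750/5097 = 1+1551/1699=1.91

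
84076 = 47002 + 37074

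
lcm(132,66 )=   132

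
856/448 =107/56=1.91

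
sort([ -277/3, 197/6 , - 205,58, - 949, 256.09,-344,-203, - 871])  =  [ - 949, - 871,-344, - 205,-203,-277/3,  197/6 , 58,256.09]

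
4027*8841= 35602707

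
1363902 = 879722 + 484180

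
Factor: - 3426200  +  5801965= 2375765 = 5^1 * 7^2  *  9697^1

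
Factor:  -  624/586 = -2^3*3^1*13^1*293^( - 1) = -  312/293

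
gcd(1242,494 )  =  2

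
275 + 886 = 1161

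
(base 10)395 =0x18B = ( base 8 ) 613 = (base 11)32a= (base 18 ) 13H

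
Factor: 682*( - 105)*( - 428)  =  30649080 = 2^3*3^1*5^1*7^1*11^1*31^1*107^1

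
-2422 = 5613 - 8035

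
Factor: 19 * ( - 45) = -855=- 3^2*5^1*19^1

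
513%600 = 513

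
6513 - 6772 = -259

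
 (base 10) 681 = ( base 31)lu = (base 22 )18l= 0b1010101001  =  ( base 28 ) o9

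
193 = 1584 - 1391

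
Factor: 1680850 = 2^1 * 5^2  *33617^1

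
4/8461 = 4/8461 = 0.00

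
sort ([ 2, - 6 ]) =[ - 6,2] 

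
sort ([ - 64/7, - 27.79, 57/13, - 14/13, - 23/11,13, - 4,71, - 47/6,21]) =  [ - 27.79, - 64/7,-47/6,  -  4, - 23/11, - 14/13,57/13,13,  21,71 ] 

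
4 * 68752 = 275008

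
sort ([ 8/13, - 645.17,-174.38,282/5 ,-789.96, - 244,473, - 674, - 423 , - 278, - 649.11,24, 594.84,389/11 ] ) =[ - 789.96, - 674,- 649.11,  -  645.17, - 423,-278 ,-244,-174.38,8/13,24,  389/11, 282/5, 473 , 594.84] 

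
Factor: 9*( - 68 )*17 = - 10404= - 2^2*3^2 *17^2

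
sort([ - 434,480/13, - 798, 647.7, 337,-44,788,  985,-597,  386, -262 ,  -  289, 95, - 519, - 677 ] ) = [ - 798, - 677, - 597,-519, - 434, -289 ,-262,-44,480/13, 95,337, 386,647.7,788,985 ]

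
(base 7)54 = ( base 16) 27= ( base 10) 39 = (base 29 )1A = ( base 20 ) 1j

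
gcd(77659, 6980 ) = 1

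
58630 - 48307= 10323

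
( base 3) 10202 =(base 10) 101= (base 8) 145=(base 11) 92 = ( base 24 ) 45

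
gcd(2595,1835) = 5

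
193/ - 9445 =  - 193/9445 = -  0.02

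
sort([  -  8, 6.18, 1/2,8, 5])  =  [ - 8, 1/2, 5,6.18,  8 ] 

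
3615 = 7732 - 4117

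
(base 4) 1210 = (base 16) 64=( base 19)55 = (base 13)79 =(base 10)100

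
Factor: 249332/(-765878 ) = -124666/382939= -2^1*83^1*751^1*382939^ ( - 1 )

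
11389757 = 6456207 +4933550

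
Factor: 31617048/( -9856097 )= - 2^3*3^1*37^( - 1) * 266381^( - 1 )*1317377^1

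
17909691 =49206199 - 31296508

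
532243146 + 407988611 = 940231757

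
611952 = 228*2684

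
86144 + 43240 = 129384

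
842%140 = 2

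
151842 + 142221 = 294063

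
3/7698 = 1/2566 = 0.00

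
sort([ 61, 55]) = [55,61 ]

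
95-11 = 84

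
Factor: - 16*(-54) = 864 = 2^5*3^3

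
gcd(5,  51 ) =1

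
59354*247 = 14660438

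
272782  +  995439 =1268221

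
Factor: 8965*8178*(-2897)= - 2^1*3^1*5^1* 11^1 * 29^1 * 47^1*163^1*2897^1 = - 212395785690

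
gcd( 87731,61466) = 1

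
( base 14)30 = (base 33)19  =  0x2A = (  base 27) 1F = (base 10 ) 42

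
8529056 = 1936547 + 6592509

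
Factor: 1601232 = 2^4*3^1 * 33359^1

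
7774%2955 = 1864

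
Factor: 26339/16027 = 11^(-1)*31^( - 1 )*47^( - 1 )*26339^1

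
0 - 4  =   - 4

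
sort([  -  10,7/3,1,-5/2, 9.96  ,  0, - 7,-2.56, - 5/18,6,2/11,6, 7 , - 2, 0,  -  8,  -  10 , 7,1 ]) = [ - 10, - 10,  -  8,  -  7, - 2.56,-5/2, - 2 , - 5/18 , 0, 0, 2/11,1, 1, 7/3, 6,6, 7,7, 9.96]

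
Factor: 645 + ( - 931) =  - 286 = - 2^1*11^1*13^1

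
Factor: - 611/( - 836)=2^ (-2)*11^( - 1)*13^1*19^( - 1 )*47^1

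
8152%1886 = 608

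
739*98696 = 72936344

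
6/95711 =6/95711 = 0.00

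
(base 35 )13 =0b100110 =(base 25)1D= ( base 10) 38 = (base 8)46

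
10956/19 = 576 + 12/19 = 576.63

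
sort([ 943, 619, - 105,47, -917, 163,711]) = [-917, - 105,47, 163,  619, 711,943]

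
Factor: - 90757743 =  - 3^1*30252581^1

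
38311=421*91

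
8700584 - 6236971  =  2463613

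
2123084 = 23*92308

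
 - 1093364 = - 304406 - 788958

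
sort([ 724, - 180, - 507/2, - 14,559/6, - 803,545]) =[ - 803, - 507/2, - 180, - 14, 559/6,545, 724]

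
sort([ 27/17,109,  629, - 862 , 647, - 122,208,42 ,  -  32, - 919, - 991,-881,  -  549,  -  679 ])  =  [ - 991, - 919, - 881, -862, - 679, - 549, - 122, - 32,27/17,42, 109,208,629, 647] 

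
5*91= 455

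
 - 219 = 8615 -8834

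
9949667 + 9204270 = 19153937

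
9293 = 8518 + 775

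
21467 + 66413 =87880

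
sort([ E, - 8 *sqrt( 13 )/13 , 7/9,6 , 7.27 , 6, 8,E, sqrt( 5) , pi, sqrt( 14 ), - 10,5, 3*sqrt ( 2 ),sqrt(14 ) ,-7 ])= [ - 10,  -  7, - 8*sqrt(13 ) /13,  7/9,sqrt( 5 ),E,E,pi , sqrt(14), sqrt( 14 ), 3*sqrt( 2),5,6,6,7.27 , 8]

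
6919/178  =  38 + 155/178 = 38.87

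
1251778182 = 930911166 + 320867016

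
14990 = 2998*5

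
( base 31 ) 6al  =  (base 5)143342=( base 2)1011111010001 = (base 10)6097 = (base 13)2A10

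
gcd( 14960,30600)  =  680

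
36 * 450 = 16200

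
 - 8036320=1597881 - 9634201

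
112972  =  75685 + 37287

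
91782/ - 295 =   -  312 +258/295 = - 311.13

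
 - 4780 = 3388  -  8168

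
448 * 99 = 44352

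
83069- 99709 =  - 16640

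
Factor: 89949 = 3^1 * 29983^1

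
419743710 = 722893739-303150029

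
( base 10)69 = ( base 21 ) 36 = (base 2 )1000101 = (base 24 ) 2L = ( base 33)23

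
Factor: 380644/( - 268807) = - 34604/24437= -  2^2*7^( - 1)*41^1*211^1*3491^( - 1) 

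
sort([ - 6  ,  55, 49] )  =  [ - 6,49,55 ]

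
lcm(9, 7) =63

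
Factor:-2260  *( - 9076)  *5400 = 2^7 *3^3*5^3*113^1 * 2269^1 = 110763504000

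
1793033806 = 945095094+847938712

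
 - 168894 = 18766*( - 9 ) 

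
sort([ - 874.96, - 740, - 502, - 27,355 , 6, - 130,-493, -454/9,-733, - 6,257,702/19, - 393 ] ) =[ - 874.96, - 740,-733, - 502, - 493, - 393,-130,-454/9, - 27, - 6, 6, 702/19, 257, 355 ]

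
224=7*32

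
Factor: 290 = 2^1*5^1*29^1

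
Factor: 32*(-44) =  - 1408 = - 2^7 * 11^1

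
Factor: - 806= - 2^1 * 13^1 * 31^1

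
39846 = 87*458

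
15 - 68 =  - 53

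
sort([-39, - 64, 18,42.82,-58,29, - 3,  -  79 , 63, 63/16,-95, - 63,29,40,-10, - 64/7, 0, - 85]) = [ - 95, - 85, -79 ,-64, - 63, - 58, - 39, -10, - 64/7, - 3 , 0,63/16, 18, 29,  29, 40,  42.82 , 63]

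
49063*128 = 6280064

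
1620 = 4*405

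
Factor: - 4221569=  - 11^2*139^1 * 251^1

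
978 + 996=1974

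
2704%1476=1228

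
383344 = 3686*104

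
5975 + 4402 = 10377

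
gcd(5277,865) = 1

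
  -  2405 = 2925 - 5330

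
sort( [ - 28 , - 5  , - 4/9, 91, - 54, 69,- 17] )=[ - 54, - 28 , - 17, - 5 , - 4/9, 69,91]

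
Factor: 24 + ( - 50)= - 2^1*13^1 = - 26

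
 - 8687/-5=1737 + 2/5 = 1737.40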